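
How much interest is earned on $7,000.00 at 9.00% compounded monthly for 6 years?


Compound interest earned = final amount − principal.
A = P(1 + r/n)^(nt) = $7,000.00 × (1 + 0.09/12)^(12 × 6) = $11,987.87
Interest = A − P = $11,987.87 − $7,000.00 = $4,987.87

Interest = A - P = $4,987.87


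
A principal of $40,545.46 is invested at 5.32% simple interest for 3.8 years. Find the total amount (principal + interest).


Total amount formula: A = P(1 + rt) = P + P·r·t
Interest: I = P × r × t = $40,545.46 × 0.0532 × 3.8 = $8,196.67
A = P + I = $40,545.46 + $8,196.67 = $48,742.13

A = P + I = P(1 + rt) = $48,742.13


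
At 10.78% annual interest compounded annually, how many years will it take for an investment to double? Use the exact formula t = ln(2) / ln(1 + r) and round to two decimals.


Doubling condition: (1 + r)^t = 2
Take ln of both sides: t × ln(1 + r) = ln(2)
t = ln(2) / ln(1 + r)
t = 0.693147 / 0.102376
t = 6.77

t = ln(2) / ln(1 + r) = 6.77 years


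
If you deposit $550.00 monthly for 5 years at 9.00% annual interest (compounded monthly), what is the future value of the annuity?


Future value of an ordinary annuity: FV = PMT × ((1 + r)^n − 1) / r
Monthly rate r = 0.09/12 = 0.0075, n = 60
FV = $550.00 × ((1 + 0.09/12)^60 − 1) / (0.09/12)
FV = $550.00 × 75.424137
FV = $41,483.28

FV = PMT × ((1+r)^n - 1)/r = $41,483.28


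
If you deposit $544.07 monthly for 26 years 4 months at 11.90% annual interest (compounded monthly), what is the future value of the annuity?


Future value of an ordinary annuity: FV = PMT × ((1 + r)^n − 1) / r
Monthly rate r = 0.119/12 ≈ 0.00991667, n = 316
FV = $544.07 × ((1 + 0.119/12)^316 − 1) / (0.119/12)
FV = $544.07 × 2178.791657
FV = $1,185,415.18

FV = PMT × ((1+r)^n - 1)/r = $1,185,415.18


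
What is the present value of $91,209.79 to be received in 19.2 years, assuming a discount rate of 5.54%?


Present value formula: PV = FV / (1 + r)^t
PV = $91,209.79 / (1 + 0.0554)^19.2
PV = $91,209.79 / 2.815841
PV = $32,391.67

PV = FV / (1 + r)^t = $32,391.67


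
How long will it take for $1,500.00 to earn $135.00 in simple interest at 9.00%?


Rearrange the simple interest formula for t:
I = P × r × t  ⇒  t = I / (P × r)
t = $135.00 / ($1,500.00 × 0.09)
t = 1

t = I/(P×r) = 1 year


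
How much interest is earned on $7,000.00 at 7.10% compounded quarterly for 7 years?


Compound interest earned = final amount − principal.
A = P(1 + r/n)^(nt) = $7,000.00 × (1 + 0.071/4)^(4 × 7) = $11,456.43
Interest = A − P = $11,456.43 − $7,000.00 = $4,456.43

Interest = A - P = $4,456.43


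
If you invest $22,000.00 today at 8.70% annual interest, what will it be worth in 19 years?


Future value formula: FV = PV × (1 + r)^t
FV = $22,000.00 × (1 + 0.087)^19
FV = $22,000.00 × 4.8793429
FV = $107,345.54

FV = PV × (1 + r)^t = $107,345.54


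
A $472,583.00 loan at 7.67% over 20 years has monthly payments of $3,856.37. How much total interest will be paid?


Total paid over the life of the loan = PMT × n.
Total paid = $3,856.37 × 240 = $925,528.80
Total interest = total paid − principal = $925,528.80 − $472,583.00 = $452,945.80

Total interest = (PMT × n) - PV = $452,945.80


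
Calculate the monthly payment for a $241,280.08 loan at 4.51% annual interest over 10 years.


Loan payment formula: PMT = PV × r / (1 − (1 + r)^(−n))
Monthly rate r = 0.0451/12 ≈ 0.00375833, n = 120 months
Denominator: 1 − (1 + 0.0451/12)^(−120) = 0.362470
PMT = $241,280.08 × (0.0451/12) / 0.362470
PMT = $2,501.75 per month

PMT = PV × r / (1-(1+r)^(-n)) = $2,501.75/month


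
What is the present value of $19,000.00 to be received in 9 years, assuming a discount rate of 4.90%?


Present value formula: PV = FV / (1 + r)^t
PV = $19,000.00 / (1 + 0.049)^9
PV = $19,000.00 / 1.538082
PV = $12,353.05

PV = FV / (1 + r)^t = $12,353.05


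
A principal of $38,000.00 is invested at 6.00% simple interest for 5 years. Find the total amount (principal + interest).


Total amount formula: A = P(1 + rt) = P + P·r·t
Interest: I = P × r × t = $38,000.00 × 0.06 × 5 = $11,400.00
A = P + I = $38,000.00 + $11,400.00 = $49,400.00

A = P + I = P(1 + rt) = $49,400.00


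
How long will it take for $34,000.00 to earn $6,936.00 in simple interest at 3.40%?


Rearrange the simple interest formula for t:
I = P × r × t  ⇒  t = I / (P × r)
t = $6,936.00 / ($34,000.00 × 0.034)
t = 6

t = I/(P×r) = 6 years


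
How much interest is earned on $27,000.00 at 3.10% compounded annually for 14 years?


Compound interest earned = final amount − principal.
A = P(1 + r/n)^(nt) = $27,000.00 × (1 + 0.031/1)^(1 × 14) = $41,398.55
Interest = A − P = $41,398.55 − $27,000.00 = $14,398.55

Interest = A - P = $14,398.55


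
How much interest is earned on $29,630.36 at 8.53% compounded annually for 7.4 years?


Compound interest earned = final amount − principal.
A = P(1 + r/n)^(nt) = $29,630.36 × (1 + 0.0853/1)^(1 × 7.4) = $54,300.71
Interest = A − P = $54,300.71 − $29,630.36 = $24,670.35

Interest = A - P = $24,670.35


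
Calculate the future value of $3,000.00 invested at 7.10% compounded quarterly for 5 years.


Compound interest formula: A = P(1 + r/n)^(nt)
A = $3,000.00 × (1 + 0.071/4)^(4 × 5)
Growth factor: (1 + 0.071/4)^20 = 1.421747
A = $3,000.00 × 1.421747
A = $4,265.24

A = P(1 + r/n)^(nt) = $4,265.24


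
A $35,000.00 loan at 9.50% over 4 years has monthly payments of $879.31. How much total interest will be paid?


Total paid over the life of the loan = PMT × n.
Total paid = $879.31 × 48 = $42,206.88
Total interest = total paid − principal = $42,206.88 − $35,000.00 = $7,206.88

Total interest = (PMT × n) - PV = $7,206.88


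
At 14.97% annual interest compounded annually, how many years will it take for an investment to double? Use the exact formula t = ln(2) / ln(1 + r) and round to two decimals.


Doubling condition: (1 + r)^t = 2
Take ln of both sides: t × ln(1 + r) = ln(2)
t = ln(2) / ln(1 + r)
t = 0.693147 / 0.139501
t = 4.97

t = ln(2) / ln(1 + r) = 4.97 years


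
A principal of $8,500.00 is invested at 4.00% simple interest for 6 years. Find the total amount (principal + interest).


Total amount formula: A = P(1 + rt) = P + P·r·t
Interest: I = P × r × t = $8,500.00 × 0.04 × 6 = $2,040.00
A = P + I = $8,500.00 + $2,040.00 = $10,540.00

A = P + I = P(1 + rt) = $10,540.00


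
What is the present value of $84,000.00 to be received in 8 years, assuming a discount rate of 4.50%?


Present value formula: PV = FV / (1 + r)^t
PV = $84,000.00 / (1 + 0.045)^8
PV = $84,000.00 / 1.4221006
PV = $59,067.55

PV = FV / (1 + r)^t = $59,067.55


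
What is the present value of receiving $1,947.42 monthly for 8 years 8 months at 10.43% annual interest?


Present value of an ordinary annuity: PV = PMT × (1 − (1 + r)^(−n)) / r
Monthly rate r = 0.1043/12 ≈ 0.00869167, n = 104
PV = $1,947.42 × (1 − (1 + 0.1043/12)^(−104)) / (0.1043/12)
PV = $1,947.42 × 68.277073
PV = $132,964.14

PV = PMT × (1-(1+r)^(-n))/r = $132,964.14


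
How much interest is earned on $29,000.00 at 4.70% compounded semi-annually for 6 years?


Compound interest earned = final amount − principal.
A = P(1 + r/n)^(nt) = $29,000.00 × (1 + 0.047/2)^(2 × 6) = $38,322.35
Interest = A − P = $38,322.35 − $29,000.00 = $9,322.35

Interest = A - P = $9,322.35


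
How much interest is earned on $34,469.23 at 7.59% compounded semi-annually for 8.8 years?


Compound interest earned = final amount − principal.
A = P(1 + r/n)^(nt) = $34,469.23 × (1 + 0.0759/2)^(2 × 8.8) = $66,395.22
Interest = A − P = $66,395.22 − $34,469.23 = $31,925.99

Interest = A - P = $31,925.99


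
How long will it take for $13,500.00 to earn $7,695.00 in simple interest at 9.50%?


Rearrange the simple interest formula for t:
I = P × r × t  ⇒  t = I / (P × r)
t = $7,695.00 / ($13,500.00 × 0.095)
t = 6

t = I/(P×r) = 6 years


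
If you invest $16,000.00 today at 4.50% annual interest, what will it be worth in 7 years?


Future value formula: FV = PV × (1 + r)^t
FV = $16,000.00 × (1 + 0.045)^7
FV = $16,000.00 × 1.360862
FV = $21,773.79

FV = PV × (1 + r)^t = $21,773.79


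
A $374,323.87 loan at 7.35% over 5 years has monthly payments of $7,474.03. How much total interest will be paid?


Total paid over the life of the loan = PMT × n.
Total paid = $7,474.03 × 60 = $448,441.80
Total interest = total paid − principal = $448,441.80 − $374,323.87 = $74,117.93

Total interest = (PMT × n) - PV = $74,117.93


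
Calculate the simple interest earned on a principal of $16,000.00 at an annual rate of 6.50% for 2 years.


Simple interest formula: I = P × r × t
I = $16,000.00 × 0.065 × 2
I = $2,080.00

I = P × r × t = $2,080.00


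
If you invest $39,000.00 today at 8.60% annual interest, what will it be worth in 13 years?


Future value formula: FV = PV × (1 + r)^t
FV = $39,000.00 × (1 + 0.086)^13
FV = $39,000.00 × 2.9227235
FV = $113,986.22

FV = PV × (1 + r)^t = $113,986.22


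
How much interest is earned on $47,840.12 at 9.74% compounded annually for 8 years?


Compound interest earned = final amount − principal.
A = P(1 + r/n)^(nt) = $47,840.12 × (1 + 0.0974/1)^(1 × 8) = $100,626.39
Interest = A − P = $100,626.39 − $47,840.12 = $52,786.27

Interest = A - P = $52,786.27


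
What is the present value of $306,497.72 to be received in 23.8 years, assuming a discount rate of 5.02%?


Present value formula: PV = FV / (1 + r)^t
PV = $306,497.72 / (1 + 0.0502)^23.8
PV = $306,497.72 / 3.2082923
PV = $95,532.98

PV = FV / (1 + r)^t = $95,532.98


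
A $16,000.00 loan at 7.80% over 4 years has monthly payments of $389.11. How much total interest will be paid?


Total paid over the life of the loan = PMT × n.
Total paid = $389.11 × 48 = $18,677.28
Total interest = total paid − principal = $18,677.28 − $16,000.00 = $2,677.28

Total interest = (PMT × n) - PV = $2,677.28


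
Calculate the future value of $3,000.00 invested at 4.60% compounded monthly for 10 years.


Compound interest formula: A = P(1 + r/n)^(nt)
A = $3,000.00 × (1 + 0.046/12)^(12 × 10)
Growth factor: (1 + 0.046/12)^120 = 1.5826815
A = $3,000.00 × 1.5826815
A = $4,748.04

A = P(1 + r/n)^(nt) = $4,748.04


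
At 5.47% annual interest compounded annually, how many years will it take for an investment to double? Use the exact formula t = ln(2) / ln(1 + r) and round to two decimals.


Doubling condition: (1 + r)^t = 2
Take ln of both sides: t × ln(1 + r) = ln(2)
t = ln(2) / ln(1 + r)
t = 0.693147 / 0.053256
t = 13.02

t = ln(2) / ln(1 + r) = 13.02 years


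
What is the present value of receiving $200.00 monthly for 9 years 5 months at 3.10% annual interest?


Present value of an ordinary annuity: PV = PMT × (1 − (1 + r)^(−n)) / r
Monthly rate r = 0.031/12 ≈ 0.00258333, n = 113
PV = $200.00 × (1 − (1 + 0.031/12)^(−113)) / (0.031/12)
PV = $200.00 × 97.892153
PV = $19,578.43

PV = PMT × (1-(1+r)^(-n))/r = $19,578.43


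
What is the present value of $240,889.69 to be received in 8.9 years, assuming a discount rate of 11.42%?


Present value formula: PV = FV / (1 + r)^t
PV = $240,889.69 / (1 + 0.1142)^8.9
PV = $240,889.69 / 2.61801465
PV = $92,012.35

PV = FV / (1 + r)^t = $92,012.35


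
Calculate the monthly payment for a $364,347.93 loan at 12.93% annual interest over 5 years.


Loan payment formula: PMT = PV × r / (1 − (1 + r)^(−n))
Monthly rate r = 0.1293/12 = 0.010775, n = 60 months
Denominator: 1 − (1 + 0.1293/12)^(−60) = 0.4743091
PMT = $364,347.93 × (0.1293/12) / 0.4743091
PMT = $8,276.98 per month

PMT = PV × r / (1-(1+r)^(-n)) = $8,276.98/month


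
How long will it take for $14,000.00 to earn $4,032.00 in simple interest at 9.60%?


Rearrange the simple interest formula for t:
I = P × r × t  ⇒  t = I / (P × r)
t = $4,032.00 / ($14,000.00 × 0.096)
t = 3

t = I/(P×r) = 3 years


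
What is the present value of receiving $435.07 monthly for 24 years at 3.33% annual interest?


Present value of an ordinary annuity: PV = PMT × (1 − (1 + r)^(−n)) / r
Monthly rate r = 0.0333/12 = 0.002775, n = 288
PV = $435.07 × (1 − (1 + 0.0333/12)^(−288)) / (0.0333/12)
PV = $435.07 × 198.130962
PV = $86,200.84

PV = PMT × (1-(1+r)^(-n))/r = $86,200.84


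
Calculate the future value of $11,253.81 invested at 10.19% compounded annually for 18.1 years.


Compound interest formula: A = P(1 + r/n)^(nt)
A = $11,253.81 × (1 + 0.1019/1)^(1 × 18.1)
Growth factor: (1 + 0.1019/1)^18.1 = 5.791266
A = $11,253.81 × 5.791266
A = $65,173.81

A = P(1 + r/n)^(nt) = $65,173.81


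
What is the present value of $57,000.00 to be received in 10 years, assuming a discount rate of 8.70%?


Present value formula: PV = FV / (1 + r)^t
PV = $57,000.00 / (1 + 0.087)^10
PV = $57,000.00 / 2.303008
PV = $24,750.24

PV = FV / (1 + r)^t = $24,750.24


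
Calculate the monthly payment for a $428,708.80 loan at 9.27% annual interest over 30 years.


Loan payment formula: PMT = PV × r / (1 − (1 + r)^(−n))
Monthly rate r = 0.0927/12 = 0.007725, n = 360 months
Denominator: 1 − (1 + 0.0927/12)^(−360) = 0.937358
PMT = $428,708.80 × (0.0927/12) / 0.937358
PMT = $3,533.10 per month

PMT = PV × r / (1-(1+r)^(-n)) = $3,533.10/month


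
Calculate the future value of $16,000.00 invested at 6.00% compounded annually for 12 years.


Compound interest formula: A = P(1 + r/n)^(nt)
A = $16,000.00 × (1 + 0.06/1)^(1 × 12)
Growth factor: (1 + 0.06/1)^12 = 2.012196
A = $16,000.00 × 2.012196
A = $32,195.14

A = P(1 + r/n)^(nt) = $32,195.14


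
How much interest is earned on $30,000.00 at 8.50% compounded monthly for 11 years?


Compound interest earned = final amount − principal.
A = P(1 + r/n)^(nt) = $30,000.00 × (1 + 0.085/12)^(12 × 11) = $76,164.96
Interest = A − P = $76,164.96 − $30,000.00 = $46,164.96

Interest = A - P = $46,164.96


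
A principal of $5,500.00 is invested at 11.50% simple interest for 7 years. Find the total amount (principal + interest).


Total amount formula: A = P(1 + rt) = P + P·r·t
Interest: I = P × r × t = $5,500.00 × 0.115 × 7 = $4,427.50
A = P + I = $5,500.00 + $4,427.50 = $9,927.50

A = P + I = P(1 + rt) = $9,927.50


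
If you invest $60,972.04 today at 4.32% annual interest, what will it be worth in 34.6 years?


Future value formula: FV = PV × (1 + r)^t
FV = $60,972.04 × (1 + 0.0432)^34.6
FV = $60,972.04 × 4.32034285
FV = $263,420.12

FV = PV × (1 + r)^t = $263,420.12


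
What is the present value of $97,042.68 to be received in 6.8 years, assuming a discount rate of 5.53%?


Present value formula: PV = FV / (1 + r)^t
PV = $97,042.68 / (1 + 0.0553)^6.8
PV = $97,042.68 / 1.4419705
PV = $67,298.66

PV = FV / (1 + r)^t = $67,298.66


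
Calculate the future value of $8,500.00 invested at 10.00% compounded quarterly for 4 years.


Compound interest formula: A = P(1 + r/n)^(nt)
A = $8,500.00 × (1 + 0.1/4)^(4 × 4)
Growth factor: (1 + 0.1/4)^16 = 1.484506
A = $8,500.00 × 1.484506
A = $12,618.30

A = P(1 + r/n)^(nt) = $12,618.30


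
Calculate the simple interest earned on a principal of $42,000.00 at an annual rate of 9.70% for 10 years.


Simple interest formula: I = P × r × t
I = $42,000.00 × 0.097 × 10
I = $40,740.00

I = P × r × t = $40,740.00


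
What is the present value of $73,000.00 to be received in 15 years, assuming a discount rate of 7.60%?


Present value formula: PV = FV / (1 + r)^t
PV = $73,000.00 / (1 + 0.076)^15
PV = $73,000.00 / 3.000434
PV = $24,329.81

PV = FV / (1 + r)^t = $24,329.81


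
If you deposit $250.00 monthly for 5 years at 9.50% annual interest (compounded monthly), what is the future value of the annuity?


Future value of an ordinary annuity: FV = PMT × ((1 + r)^n − 1) / r
Monthly rate r = 0.095/12 ≈ 0.00791667, n = 60
FV = $250.00 × ((1 + 0.095/12)^60 − 1) / (0.095/12)
FV = $250.00 × 76.422249
FV = $19,105.56

FV = PMT × ((1+r)^n - 1)/r = $19,105.56


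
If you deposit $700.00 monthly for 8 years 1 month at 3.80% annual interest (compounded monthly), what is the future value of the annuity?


Future value of an ordinary annuity: FV = PMT × ((1 + r)^n − 1) / r
Monthly rate r = 0.038/12 ≈ 0.00316667, n = 97
FV = $700.00 × ((1 + 0.038/12)^97 − 1) / (0.038/12)
FV = $700.00 × 113.339329
FV = $79,337.53

FV = PMT × ((1+r)^n - 1)/r = $79,337.53


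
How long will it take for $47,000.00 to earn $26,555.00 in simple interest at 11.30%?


Rearrange the simple interest formula for t:
I = P × r × t  ⇒  t = I / (P × r)
t = $26,555.00 / ($47,000.00 × 0.113)
t = 5

t = I/(P×r) = 5 years


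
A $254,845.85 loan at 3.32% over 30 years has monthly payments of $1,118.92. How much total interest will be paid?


Total paid over the life of the loan = PMT × n.
Total paid = $1,118.92 × 360 = $402,811.20
Total interest = total paid − principal = $402,811.20 − $254,845.85 = $147,965.35

Total interest = (PMT × n) - PV = $147,965.35


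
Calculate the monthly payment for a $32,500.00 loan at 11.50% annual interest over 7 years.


Loan payment formula: PMT = PV × r / (1 − (1 + r)^(−n))
Monthly rate r = 0.115/12 ≈ 0.00958333, n = 84 months
Denominator: 1 − (1 + 0.115/12)^(−84) = 0.551195
PMT = $32,500.00 × (0.115/12) / 0.551195
PMT = $565.06 per month

PMT = PV × r / (1-(1+r)^(-n)) = $565.06/month


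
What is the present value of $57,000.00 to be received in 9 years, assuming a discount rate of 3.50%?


Present value formula: PV = FV / (1 + r)^t
PV = $57,000.00 / (1 + 0.035)^9
PV = $57,000.00 / 1.36289735
PV = $41,822.67

PV = FV / (1 + r)^t = $41,822.67


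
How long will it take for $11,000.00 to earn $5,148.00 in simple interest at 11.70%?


Rearrange the simple interest formula for t:
I = P × r × t  ⇒  t = I / (P × r)
t = $5,148.00 / ($11,000.00 × 0.117)
t = 4

t = I/(P×r) = 4 years


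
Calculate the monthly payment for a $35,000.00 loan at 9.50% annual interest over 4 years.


Loan payment formula: PMT = PV × r / (1 − (1 + r)^(−n))
Monthly rate r = 0.095/12 ≈ 0.00791667, n = 48 months
Denominator: 1 − (1 + 0.095/12)^(−48) = 0.315115
PMT = $35,000.00 × (0.095/12) / 0.315115
PMT = $879.31 per month

PMT = PV × r / (1-(1+r)^(-n)) = $879.31/month


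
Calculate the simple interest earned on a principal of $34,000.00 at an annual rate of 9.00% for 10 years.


Simple interest formula: I = P × r × t
I = $34,000.00 × 0.09 × 10
I = $30,600.00

I = P × r × t = $30,600.00


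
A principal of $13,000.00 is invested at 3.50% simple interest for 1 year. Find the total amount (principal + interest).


Total amount formula: A = P(1 + rt) = P + P·r·t
Interest: I = P × r × t = $13,000.00 × 0.035 × 1 = $455.00
A = P + I = $13,000.00 + $455.00 = $13,455.00

A = P + I = P(1 + rt) = $13,455.00


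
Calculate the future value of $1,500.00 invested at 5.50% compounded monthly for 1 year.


Compound interest formula: A = P(1 + r/n)^(nt)
A = $1,500.00 × (1 + 0.055/12)^(12 × 1)
Growth factor: (1 + 0.055/12)^12 = 1.056408
A = $1,500.00 × 1.056408
A = $1,584.61

A = P(1 + r/n)^(nt) = $1,584.61


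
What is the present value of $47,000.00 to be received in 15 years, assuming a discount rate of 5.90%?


Present value formula: PV = FV / (1 + r)^t
PV = $47,000.00 / (1 + 0.059)^15
PV = $47,000.00 / 2.362868
PV = $19,891.08

PV = FV / (1 + r)^t = $19,891.08


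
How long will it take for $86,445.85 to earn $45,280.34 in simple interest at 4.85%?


Rearrange the simple interest formula for t:
I = P × r × t  ⇒  t = I / (P × r)
t = $45,280.34 / ($86,445.85 × 0.0485)
t = 10.8

t = I/(P×r) = 10.8 years


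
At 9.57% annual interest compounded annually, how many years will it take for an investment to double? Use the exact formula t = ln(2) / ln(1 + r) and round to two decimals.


Doubling condition: (1 + r)^t = 2
Take ln of both sides: t × ln(1 + r) = ln(2)
t = ln(2) / ln(1 + r)
t = 0.693147 / 0.091393
t = 7.58

t = ln(2) / ln(1 + r) = 7.58 years


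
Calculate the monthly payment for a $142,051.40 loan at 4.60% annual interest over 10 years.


Loan payment formula: PMT = PV × r / (1 − (1 + r)^(−n))
Monthly rate r = 0.046/12 ≈ 0.00383333, n = 120 months
Denominator: 1 − (1 + 0.046/12)^(−120) = 0.3681609
PMT = $142,051.40 × (0.046/12) / 0.3681609
PMT = $1,479.06 per month

PMT = PV × r / (1-(1+r)^(-n)) = $1,479.06/month


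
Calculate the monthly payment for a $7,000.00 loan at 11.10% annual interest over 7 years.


Loan payment formula: PMT = PV × r / (1 − (1 + r)^(−n))
Monthly rate r = 0.111/12 = 0.00925, n = 84 months
Denominator: 1 − (1 + 0.111/12)^(−84) = 0.538572
PMT = $7,000.00 × (0.111/12) / 0.538572
PMT = $120.23 per month

PMT = PV × r / (1-(1+r)^(-n)) = $120.23/month


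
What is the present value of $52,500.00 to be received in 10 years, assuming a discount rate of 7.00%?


Present value formula: PV = FV / (1 + r)^t
PV = $52,500.00 / (1 + 0.07)^10
PV = $52,500.00 / 1.967151
PV = $26,688.34

PV = FV / (1 + r)^t = $26,688.34


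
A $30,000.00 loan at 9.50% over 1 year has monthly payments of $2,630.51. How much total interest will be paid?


Total paid over the life of the loan = PMT × n.
Total paid = $2,630.51 × 12 = $31,566.12
Total interest = total paid − principal = $31,566.12 − $30,000.00 = $1,566.12

Total interest = (PMT × n) - PV = $1,566.12


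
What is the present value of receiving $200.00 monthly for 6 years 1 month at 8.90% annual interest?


Present value of an ordinary annuity: PV = PMT × (1 − (1 + r)^(−n)) / r
Monthly rate r = 0.089/12 ≈ 0.00741667, n = 73
PV = $200.00 × (1 − (1 + 0.089/12)^(−73)) / (0.089/12)
PV = $200.00 × 56.212982
PV = $11,242.60

PV = PMT × (1-(1+r)^(-n))/r = $11,242.60


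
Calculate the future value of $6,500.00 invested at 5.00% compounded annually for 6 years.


Compound interest formula: A = P(1 + r/n)^(nt)
A = $6,500.00 × (1 + 0.05/1)^(1 × 6)
Growth factor: (1 + 0.05/1)^6 = 1.340096
A = $6,500.00 × 1.340096
A = $8,710.62

A = P(1 + r/n)^(nt) = $8,710.62


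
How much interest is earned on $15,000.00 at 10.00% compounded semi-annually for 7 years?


Compound interest earned = final amount − principal.
A = P(1 + r/n)^(nt) = $15,000.00 × (1 + 0.1/2)^(2 × 7) = $29,698.97
Interest = A − P = $29,698.97 − $15,000.00 = $14,698.97

Interest = A - P = $14,698.97


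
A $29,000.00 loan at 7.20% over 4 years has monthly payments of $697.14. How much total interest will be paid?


Total paid over the life of the loan = PMT × n.
Total paid = $697.14 × 48 = $33,462.72
Total interest = total paid − principal = $33,462.72 − $29,000.00 = $4,462.72

Total interest = (PMT × n) - PV = $4,462.72


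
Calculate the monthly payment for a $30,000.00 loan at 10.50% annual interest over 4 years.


Loan payment formula: PMT = PV × r / (1 − (1 + r)^(−n))
Monthly rate r = 0.105/12 = 0.00875, n = 48 months
Denominator: 1 − (1 + 0.105/12)^(−48) = 0.341752
PMT = $30,000.00 × (0.105/12) / 0.341752
PMT = $768.10 per month

PMT = PV × r / (1-(1+r)^(-n)) = $768.10/month


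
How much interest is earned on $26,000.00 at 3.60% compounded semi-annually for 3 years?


Compound interest earned = final amount − principal.
A = P(1 + r/n)^(nt) = $26,000.00 × (1 + 0.036/2)^(2 × 3) = $28,937.43
Interest = A − P = $28,937.43 − $26,000.00 = $2,937.43

Interest = A - P = $2,937.43


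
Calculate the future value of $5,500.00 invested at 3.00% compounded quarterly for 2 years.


Compound interest formula: A = P(1 + r/n)^(nt)
A = $5,500.00 × (1 + 0.03/4)^(4 × 2)
Growth factor: (1 + 0.03/4)^8 = 1.061599
A = $5,500.00 × 1.061599
A = $5,838.79

A = P(1 + r/n)^(nt) = $5,838.79


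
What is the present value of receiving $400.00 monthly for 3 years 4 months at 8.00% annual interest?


Present value of an ordinary annuity: PV = PMT × (1 − (1 + r)^(−n)) / r
Monthly rate r = 0.08/12 ≈ 0.00666667, n = 40
PV = $400.00 × (1 − (1 + 0.08/12)^(−40)) / (0.08/12)
PV = $400.00 × 35.009032
PV = $14,003.61

PV = PMT × (1-(1+r)^(-n))/r = $14,003.61


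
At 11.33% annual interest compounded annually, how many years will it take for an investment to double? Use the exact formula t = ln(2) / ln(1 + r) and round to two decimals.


Doubling condition: (1 + r)^t = 2
Take ln of both sides: t × ln(1 + r) = ln(2)
t = ln(2) / ln(1 + r)
t = 0.693147 / 0.107329
t = 6.46

t = ln(2) / ln(1 + r) = 6.46 years


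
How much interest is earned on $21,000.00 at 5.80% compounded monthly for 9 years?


Compound interest earned = final amount − principal.
A = P(1 + r/n)^(nt) = $21,000.00 × (1 + 0.058/12)^(12 × 9) = $35,348.82
Interest = A − P = $35,348.82 − $21,000.00 = $14,348.82

Interest = A - P = $14,348.82


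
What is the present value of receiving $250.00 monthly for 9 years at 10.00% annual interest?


Present value of an ordinary annuity: PV = PMT × (1 − (1 + r)^(−n)) / r
Monthly rate r = 0.1/12 ≈ 0.00833333, n = 108
PV = $250.00 × (1 − (1 + 0.1/12)^(−108)) / (0.1/12)
PV = $250.00 × 71.029355
PV = $17,757.34

PV = PMT × (1-(1+r)^(-n))/r = $17,757.34


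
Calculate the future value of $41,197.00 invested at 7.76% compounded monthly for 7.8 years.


Compound interest formula: A = P(1 + r/n)^(nt)
A = $41,197.00 × (1 + 0.0776/12)^(12 × 7.8)
Growth factor: (1 + 0.0776/12)^93.6 = 1.828199
A = $41,197.00 × 1.828199
A = $75,316.31

A = P(1 + r/n)^(nt) = $75,316.31


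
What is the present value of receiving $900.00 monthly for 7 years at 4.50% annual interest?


Present value of an ordinary annuity: PV = PMT × (1 − (1 + r)^(−n)) / r
Monthly rate r = 0.045/12 = 0.00375, n = 84
PV = $900.00 × (1 − (1 + 0.045/12)^(−84)) / (0.045/12)
PV = $900.00 × 71.941611
PV = $64,747.45

PV = PMT × (1-(1+r)^(-n))/r = $64,747.45


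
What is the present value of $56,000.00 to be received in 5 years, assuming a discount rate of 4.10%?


Present value formula: PV = FV / (1 + r)^t
PV = $56,000.00 / (1 + 0.041)^5
PV = $56,000.00 / 1.2225135
PV = $45,807.27

PV = FV / (1 + r)^t = $45,807.27


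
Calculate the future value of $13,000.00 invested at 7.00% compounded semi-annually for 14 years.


Compound interest formula: A = P(1 + r/n)^(nt)
A = $13,000.00 × (1 + 0.07/2)^(2 × 14)
Growth factor: (1 + 0.07/2)^28 = 2.620172
A = $13,000.00 × 2.620172
A = $34,062.24

A = P(1 + r/n)^(nt) = $34,062.24


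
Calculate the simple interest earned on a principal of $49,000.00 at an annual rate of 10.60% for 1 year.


Simple interest formula: I = P × r × t
I = $49,000.00 × 0.106 × 1
I = $5,194.00

I = P × r × t = $5,194.00


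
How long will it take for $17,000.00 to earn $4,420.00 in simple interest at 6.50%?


Rearrange the simple interest formula for t:
I = P × r × t  ⇒  t = I / (P × r)
t = $4,420.00 / ($17,000.00 × 0.065)
t = 4

t = I/(P×r) = 4 years


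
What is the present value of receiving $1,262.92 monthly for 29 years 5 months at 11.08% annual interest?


Present value of an ordinary annuity: PV = PMT × (1 − (1 + r)^(−n)) / r
Monthly rate r = 0.1108/12 ≈ 0.00923333, n = 353
PV = $1,262.92 × (1 − (1 + 0.1108/12)^(−353)) / (0.1108/12)
PV = $1,262.92 × 104.080341
PV = $131,445.14

PV = PMT × (1-(1+r)^(-n))/r = $131,445.14


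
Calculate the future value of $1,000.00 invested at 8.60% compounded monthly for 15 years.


Compound interest formula: A = P(1 + r/n)^(nt)
A = $1,000.00 × (1 + 0.086/12)^(12 × 15)
Growth factor: (1 + 0.086/12)^180 = 3.616112
A = $1,000.00 × 3.616112
A = $3,616.11

A = P(1 + r/n)^(nt) = $3,616.11


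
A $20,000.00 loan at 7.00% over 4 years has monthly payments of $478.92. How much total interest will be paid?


Total paid over the life of the loan = PMT × n.
Total paid = $478.92 × 48 = $22,988.16
Total interest = total paid − principal = $22,988.16 − $20,000.00 = $2,988.16

Total interest = (PMT × n) - PV = $2,988.16


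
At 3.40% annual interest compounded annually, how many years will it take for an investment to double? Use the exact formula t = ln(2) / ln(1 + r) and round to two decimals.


Doubling condition: (1 + r)^t = 2
Take ln of both sides: t × ln(1 + r) = ln(2)
t = ln(2) / ln(1 + r)
t = 0.693147 / 0.033435
t = 20.73

t = ln(2) / ln(1 + r) = 20.73 years


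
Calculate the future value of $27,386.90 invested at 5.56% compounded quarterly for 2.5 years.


Compound interest formula: A = P(1 + r/n)^(nt)
A = $27,386.90 × (1 + 0.0556/4)^(4 × 2.5)
Growth factor: (1 + 0.0556/4)^10 = 1.1480247
A = $27,386.90 × 1.1480247
A = $31,440.84

A = P(1 + r/n)^(nt) = $31,440.84


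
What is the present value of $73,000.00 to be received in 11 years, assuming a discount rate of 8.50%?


Present value formula: PV = FV / (1 + r)^t
PV = $73,000.00 / (1 + 0.085)^11
PV = $73,000.00 / 2.453167
PV = $29,757.45

PV = FV / (1 + r)^t = $29,757.45


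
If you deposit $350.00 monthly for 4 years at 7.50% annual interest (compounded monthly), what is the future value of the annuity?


Future value of an ordinary annuity: FV = PMT × ((1 + r)^n − 1) / r
Monthly rate r = 0.075/12 = 0.00625, n = 48
FV = $350.00 × ((1 + 0.075/12)^48 − 1) / (0.075/12)
FV = $350.00 × 55.775864
FV = $19,521.55

FV = PMT × ((1+r)^n - 1)/r = $19,521.55


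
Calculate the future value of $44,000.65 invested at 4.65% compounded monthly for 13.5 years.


Compound interest formula: A = P(1 + r/n)^(nt)
A = $44,000.65 × (1 + 0.0465/12)^(12 × 13.5)
Growth factor: (1 + 0.0465/12)^162 = 1.8711194
A = $44,000.65 × 1.8711194
A = $82,330.47

A = P(1 + r/n)^(nt) = $82,330.47


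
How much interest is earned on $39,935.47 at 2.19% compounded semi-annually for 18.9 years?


Compound interest earned = final amount − principal.
A = P(1 + r/n)^(nt) = $39,935.47 × (1 + 0.0219/2)^(2 × 18.9) = $60,275.47
Interest = A − P = $60,275.47 − $39,935.47 = $20,340.00

Interest = A - P = $20,340.00


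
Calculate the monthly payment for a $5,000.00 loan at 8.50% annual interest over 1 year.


Loan payment formula: PMT = PV × r / (1 − (1 + r)^(−n))
Monthly rate r = 0.085/12 ≈ 0.00708333, n = 12 months
Denominator: 1 − (1 + 0.085/12)^(−12) = 0.081212
PMT = $5,000.00 × (0.085/12) / 0.081212
PMT = $436.10 per month

PMT = PV × r / (1-(1+r)^(-n)) = $436.10/month


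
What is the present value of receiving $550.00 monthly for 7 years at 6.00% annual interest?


Present value of an ordinary annuity: PV = PMT × (1 − (1 + r)^(−n)) / r
Monthly rate r = 0.06/12 = 0.005, n = 84
PV = $550.00 × (1 − (1 + 0.06/12)^(−84)) / (0.06/12)
PV = $550.00 × 68.453042
PV = $37,649.17

PV = PMT × (1-(1+r)^(-n))/r = $37,649.17


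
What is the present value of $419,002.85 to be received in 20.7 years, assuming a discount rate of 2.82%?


Present value formula: PV = FV / (1 + r)^t
PV = $419,002.85 / (1 + 0.0282)^20.7
PV = $419,002.85 / 1.77830525
PV = $235,619.19

PV = FV / (1 + r)^t = $235,619.19


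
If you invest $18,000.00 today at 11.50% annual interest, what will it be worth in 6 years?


Future value formula: FV = PV × (1 + r)^t
FV = $18,000.00 × (1 + 0.115)^6
FV = $18,000.00 × 1.921539
FV = $34,587.70

FV = PV × (1 + r)^t = $34,587.70


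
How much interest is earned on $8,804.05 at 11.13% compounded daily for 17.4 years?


Compound interest earned = final amount − principal.
A = P(1 + r/n)^(nt) = $8,804.05 × (1 + 0.1113/365)^(365 × 17.4) = $61,040.44
Interest = A − P = $61,040.44 − $8,804.05 = $52,236.39

Interest = A - P = $52,236.39


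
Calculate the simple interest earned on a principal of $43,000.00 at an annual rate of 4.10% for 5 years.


Simple interest formula: I = P × r × t
I = $43,000.00 × 0.041 × 5
I = $8,815.00

I = P × r × t = $8,815.00


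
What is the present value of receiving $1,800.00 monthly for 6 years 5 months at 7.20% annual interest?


Present value of an ordinary annuity: PV = PMT × (1 − (1 + r)^(−n)) / r
Monthly rate r = 0.072/12 = 0.006, n = 77
PV = $1,800.00 × (1 − (1 + 0.072/12)^(−77)) / (0.072/12)
PV = $1,800.00 × 61.517888
PV = $110,732.20

PV = PMT × (1-(1+r)^(-n))/r = $110,732.20


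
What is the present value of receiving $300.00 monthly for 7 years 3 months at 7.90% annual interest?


Present value of an ordinary annuity: PV = PMT × (1 − (1 + r)^(−n)) / r
Monthly rate r = 0.079/12 ≈ 0.00658333, n = 87
PV = $300.00 × (1 − (1 + 0.079/12)^(−87)) / (0.079/12)
PV = $300.00 × 66.071090
PV = $19,821.33

PV = PMT × (1-(1+r)^(-n))/r = $19,821.33


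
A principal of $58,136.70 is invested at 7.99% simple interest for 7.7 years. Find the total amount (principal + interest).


Total amount formula: A = P(1 + rt) = P + P·r·t
Interest: I = P × r × t = $58,136.70 × 0.0799 × 7.7 = $35,767.44
A = P + I = $58,136.70 + $35,767.44 = $93,904.14

A = P + I = P(1 + rt) = $93,904.14


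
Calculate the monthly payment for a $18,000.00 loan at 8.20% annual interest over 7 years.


Loan payment formula: PMT = PV × r / (1 − (1 + r)^(−n))
Monthly rate r = 0.082/12 ≈ 0.00683333, n = 84 months
Denominator: 1 − (1 + 0.082/12)^(−84) = 0.435631
PMT = $18,000.00 × (0.082/12) / 0.435631
PMT = $282.35 per month

PMT = PV × r / (1-(1+r)^(-n)) = $282.35/month


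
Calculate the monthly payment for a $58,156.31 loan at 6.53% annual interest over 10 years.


Loan payment formula: PMT = PV × r / (1 − (1 + r)^(−n))
Monthly rate r = 0.0653/12 ≈ 0.00544167, n = 120 months
Denominator: 1 − (1 + 0.0653/12)^(−120) = 0.478596
PMT = $58,156.31 × (0.0653/12) / 0.478596
PMT = $661.24 per month

PMT = PV × r / (1-(1+r)^(-n)) = $661.24/month


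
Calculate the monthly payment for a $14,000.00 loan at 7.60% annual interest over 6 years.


Loan payment formula: PMT = PV × r / (1 − (1 + r)^(−n))
Monthly rate r = 0.076/12 ≈ 0.00633333, n = 72 months
Denominator: 1 − (1 + 0.076/12)^(−72) = 0.365274
PMT = $14,000.00 × (0.076/12) / 0.365274
PMT = $242.74 per month

PMT = PV × r / (1-(1+r)^(-n)) = $242.74/month


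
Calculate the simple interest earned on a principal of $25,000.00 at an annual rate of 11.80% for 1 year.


Simple interest formula: I = P × r × t
I = $25,000.00 × 0.118 × 1
I = $2,950.00

I = P × r × t = $2,950.00


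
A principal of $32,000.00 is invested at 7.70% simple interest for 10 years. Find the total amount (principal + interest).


Total amount formula: A = P(1 + rt) = P + P·r·t
Interest: I = P × r × t = $32,000.00 × 0.077 × 10 = $24,640.00
A = P + I = $32,000.00 + $24,640.00 = $56,640.00

A = P + I = P(1 + rt) = $56,640.00


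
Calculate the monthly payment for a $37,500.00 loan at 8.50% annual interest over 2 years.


Loan payment formula: PMT = PV × r / (1 − (1 + r)^(−n))
Monthly rate r = 0.085/12 ≈ 0.00708333, n = 24 months
Denominator: 1 − (1 + 0.085/12)^(−24) = 0.155829
PMT = $37,500.00 × (0.085/12) / 0.155829
PMT = $1,704.59 per month

PMT = PV × r / (1-(1+r)^(-n)) = $1,704.59/month


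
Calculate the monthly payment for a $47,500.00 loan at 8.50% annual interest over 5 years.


Loan payment formula: PMT = PV × r / (1 − (1 + r)^(−n))
Monthly rate r = 0.085/12 ≈ 0.00708333, n = 60 months
Denominator: 1 − (1 + 0.085/12)^(−60) = 0.345250
PMT = $47,500.00 × (0.085/12) / 0.345250
PMT = $974.54 per month

PMT = PV × r / (1-(1+r)^(-n)) = $974.54/month


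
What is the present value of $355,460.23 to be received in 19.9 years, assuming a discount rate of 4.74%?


Present value formula: PV = FV / (1 + r)^t
PV = $355,460.23 / (1 + 0.0474)^19.9
PV = $355,460.23 / 2.5132757
PV = $141,433.04

PV = FV / (1 + r)^t = $141,433.04


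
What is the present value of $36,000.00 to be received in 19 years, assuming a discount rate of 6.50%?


Present value formula: PV = FV / (1 + r)^t
PV = $36,000.00 / (1 + 0.065)^19
PV = $36,000.00 / 3.308587
PV = $10,880.78

PV = FV / (1 + r)^t = $10,880.78


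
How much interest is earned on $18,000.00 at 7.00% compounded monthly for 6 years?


Compound interest earned = final amount − principal.
A = P(1 + r/n)^(nt) = $18,000.00 × (1 + 0.07/12)^(12 × 6) = $27,361.90
Interest = A − P = $27,361.90 − $18,000.00 = $9,361.90

Interest = A - P = $9,361.90


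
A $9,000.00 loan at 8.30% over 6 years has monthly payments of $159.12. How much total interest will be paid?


Total paid over the life of the loan = PMT × n.
Total paid = $159.12 × 72 = $11,456.64
Total interest = total paid − principal = $11,456.64 − $9,000.00 = $2,456.64

Total interest = (PMT × n) - PV = $2,456.64


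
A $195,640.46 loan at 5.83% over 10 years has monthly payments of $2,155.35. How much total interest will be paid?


Total paid over the life of the loan = PMT × n.
Total paid = $2,155.35 × 120 = $258,642.00
Total interest = total paid − principal = $258,642.00 − $195,640.46 = $63,001.54

Total interest = (PMT × n) - PV = $63,001.54


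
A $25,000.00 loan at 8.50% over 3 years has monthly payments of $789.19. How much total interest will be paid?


Total paid over the life of the loan = PMT × n.
Total paid = $789.19 × 36 = $28,410.84
Total interest = total paid − principal = $28,410.84 − $25,000.00 = $3,410.84

Total interest = (PMT × n) - PV = $3,410.84


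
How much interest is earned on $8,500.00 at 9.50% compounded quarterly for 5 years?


Compound interest earned = final amount − principal.
A = P(1 + r/n)^(nt) = $8,500.00 × (1 + 0.095/4)^(4 × 5) = $13,592.43
Interest = A − P = $13,592.43 − $8,500.00 = $5,092.43

Interest = A - P = $5,092.43


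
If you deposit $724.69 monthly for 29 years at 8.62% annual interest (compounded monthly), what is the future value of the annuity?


Future value of an ordinary annuity: FV = PMT × ((1 + r)^n − 1) / r
Monthly rate r = 0.0862/12 ≈ 0.00718333, n = 348
FV = $724.69 × ((1 + 0.0862/12)^348 − 1) / (0.0862/12)
FV = $724.69 × 1541.304697
FV = $1,116,968.10

FV = PMT × ((1+r)^n - 1)/r = $1,116,968.10


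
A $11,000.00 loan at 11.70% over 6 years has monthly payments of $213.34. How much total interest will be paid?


Total paid over the life of the loan = PMT × n.
Total paid = $213.34 × 72 = $15,360.48
Total interest = total paid − principal = $15,360.48 − $11,000.00 = $4,360.48

Total interest = (PMT × n) - PV = $4,360.48


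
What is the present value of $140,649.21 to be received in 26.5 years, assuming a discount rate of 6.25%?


Present value formula: PV = FV / (1 + r)^t
PV = $140,649.21 / (1 + 0.0625)^26.5
PV = $140,649.21 / 4.9855936
PV = $28,211.13

PV = FV / (1 + r)^t = $28,211.13


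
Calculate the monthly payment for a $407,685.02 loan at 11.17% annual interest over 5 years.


Loan payment formula: PMT = PV × r / (1 − (1 + r)^(−n))
Monthly rate r = 0.1117/12 ≈ 0.00930833, n = 60 months
Denominator: 1 − (1 + 0.1117/12)^(−60) = 0.426454
PMT = $407,685.02 × (0.1117/12) / 0.426454
PMT = $8,898.66 per month

PMT = PV × r / (1-(1+r)^(-n)) = $8,898.66/month


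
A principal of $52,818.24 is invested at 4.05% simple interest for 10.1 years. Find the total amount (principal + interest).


Total amount formula: A = P(1 + rt) = P + P·r·t
Interest: I = P × r × t = $52,818.24 × 0.0405 × 10.1 = $21,605.30
A = P + I = $52,818.24 + $21,605.30 = $74,423.54

A = P + I = P(1 + rt) = $74,423.54


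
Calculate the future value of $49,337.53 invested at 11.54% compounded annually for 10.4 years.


Compound interest formula: A = P(1 + r/n)^(nt)
A = $49,337.53 × (1 + 0.1154/1)^(1 × 10.4)
Growth factor: (1 + 0.1154/1)^10.4 = 3.1137136
A = $49,337.53 × 3.1137136
A = $153,622.94

A = P(1 + r/n)^(nt) = $153,622.94


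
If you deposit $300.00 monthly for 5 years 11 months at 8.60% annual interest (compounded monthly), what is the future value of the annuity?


Future value of an ordinary annuity: FV = PMT × ((1 + r)^n − 1) / r
Monthly rate r = 0.086/12 ≈ 0.00716667, n = 71
FV = $300.00 × ((1 + 0.086/12)^71 − 1) / (0.086/12)
FV = $300.00 × 92.139603
FV = $27,641.88

FV = PMT × ((1+r)^n - 1)/r = $27,641.88
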